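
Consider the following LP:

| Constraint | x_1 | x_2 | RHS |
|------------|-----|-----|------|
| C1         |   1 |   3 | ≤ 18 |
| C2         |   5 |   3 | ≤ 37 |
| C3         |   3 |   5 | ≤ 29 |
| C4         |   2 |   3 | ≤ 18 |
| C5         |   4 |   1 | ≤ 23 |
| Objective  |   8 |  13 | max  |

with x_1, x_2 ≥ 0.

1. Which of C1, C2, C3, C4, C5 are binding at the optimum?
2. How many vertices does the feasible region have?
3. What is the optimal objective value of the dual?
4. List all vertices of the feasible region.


1. C3, C4
2. 5
3. 76
4. (0, 0), (5.75, 0), (5.1, 2.6), (3, 4), (0, 5.8)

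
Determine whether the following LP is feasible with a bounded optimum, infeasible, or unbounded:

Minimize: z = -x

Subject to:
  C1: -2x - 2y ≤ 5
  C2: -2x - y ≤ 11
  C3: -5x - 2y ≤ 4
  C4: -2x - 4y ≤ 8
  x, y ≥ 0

Unbounded (objective can decrease without bound)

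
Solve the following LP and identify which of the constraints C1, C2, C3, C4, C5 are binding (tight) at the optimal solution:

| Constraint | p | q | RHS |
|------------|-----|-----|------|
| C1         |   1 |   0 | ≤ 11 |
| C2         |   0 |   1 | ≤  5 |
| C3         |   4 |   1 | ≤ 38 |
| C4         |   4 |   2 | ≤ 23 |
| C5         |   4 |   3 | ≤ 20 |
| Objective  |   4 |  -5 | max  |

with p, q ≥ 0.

At p = 5, q = 0, compute slack b - a·x for each constraint:
  C1: 11 − 5 = 6  (slack)
  C2: 5 − 0 = 5  (slack)
  C3: 38 − 20 = 18  (slack)
  C4: 23 − 20 = 3  (slack)
  C5: 20 − 20 = 0  (binding)

Optimal: p = 5, q = 0
Binding: C5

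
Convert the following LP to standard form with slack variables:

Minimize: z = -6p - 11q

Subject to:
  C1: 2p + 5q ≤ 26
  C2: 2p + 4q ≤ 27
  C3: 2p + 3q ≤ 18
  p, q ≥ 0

min z = -6p - 11q

s.t.
  2p + 5q + s1 = 26
  2p + 4q + s2 = 27
  2p + 3q + s3 = 18
  p, q, s1, s2, s3 ≥ 0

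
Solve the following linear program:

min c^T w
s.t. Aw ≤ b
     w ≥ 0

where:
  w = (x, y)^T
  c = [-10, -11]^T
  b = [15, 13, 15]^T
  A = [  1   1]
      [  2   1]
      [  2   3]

Evaluate the objective at each vertex of the feasible region:
  z(0, 0) = 0
  z(6.5, 0) = -65
  z(6, 1) = -71  ←
  z(0, 5) = -55
The minimum is at x = 6, y = 1.

x = 6, y = 1, z = -71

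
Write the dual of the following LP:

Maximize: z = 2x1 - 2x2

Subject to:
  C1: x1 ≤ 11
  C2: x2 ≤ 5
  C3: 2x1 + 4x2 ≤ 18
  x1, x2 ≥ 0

Primal max cᵀx s.t. Ax ≤ b, x ≥ 0  →  Dual min bᵀy s.t. Aᵀy ≥ c, y ≥ 0.

Minimize: z = 11y1 + 5y2 + 18y3

Subject to:
  y1 + 2y3 ≥ 2
  y2 + 4y3 ≥ -2
  y1, y2, y3 ≥ 0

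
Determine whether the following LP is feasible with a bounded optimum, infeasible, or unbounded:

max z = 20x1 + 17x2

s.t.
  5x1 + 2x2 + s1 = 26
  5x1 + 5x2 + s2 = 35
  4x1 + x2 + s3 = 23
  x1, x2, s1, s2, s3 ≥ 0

Feasible with a bounded optimal solution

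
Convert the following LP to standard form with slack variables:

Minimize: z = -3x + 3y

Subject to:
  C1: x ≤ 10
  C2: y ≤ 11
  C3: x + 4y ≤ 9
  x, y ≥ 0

min z = -3x + 3y

s.t.
  x + s1 = 10
  y + s2 = 11
  x + 4y + s3 = 9
  x, y, s1, s2, s3 ≥ 0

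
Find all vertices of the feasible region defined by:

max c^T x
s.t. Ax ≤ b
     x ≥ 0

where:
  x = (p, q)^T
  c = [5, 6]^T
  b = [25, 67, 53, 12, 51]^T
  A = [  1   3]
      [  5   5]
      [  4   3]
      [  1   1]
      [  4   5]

(0, 0), (12, 0), (9, 3), (4, 7), (0, 8.333)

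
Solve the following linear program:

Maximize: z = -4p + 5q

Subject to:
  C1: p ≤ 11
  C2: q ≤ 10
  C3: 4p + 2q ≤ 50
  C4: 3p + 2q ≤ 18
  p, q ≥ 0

Evaluate the objective at each vertex of the feasible region:
  z(0, 0) = 0
  z(6, 0) = -24
  z(0, 9) = 45  ←
The maximum is at p = 0, q = 9.

p = 0, q = 9, z = 45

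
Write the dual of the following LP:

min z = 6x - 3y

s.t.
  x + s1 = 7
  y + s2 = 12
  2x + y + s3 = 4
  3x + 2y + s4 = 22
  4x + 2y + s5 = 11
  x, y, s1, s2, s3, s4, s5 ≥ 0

Primal min cᵀx s.t. Ax ≤ b, x ≥ 0  →  Dual max −bᵀy s.t. Aᵀy ≥ −c, y ≥ 0.

Maximize: z = -7y1 - 12y2 - 4y3 - 22y4 - 11y5

Subject to:
  y1 + 2y3 + 3y4 + 4y5 ≥ -6
  y2 + y3 + 2y4 + 2y5 ≥ 3
  y1, y2, y3, y4, y5 ≥ 0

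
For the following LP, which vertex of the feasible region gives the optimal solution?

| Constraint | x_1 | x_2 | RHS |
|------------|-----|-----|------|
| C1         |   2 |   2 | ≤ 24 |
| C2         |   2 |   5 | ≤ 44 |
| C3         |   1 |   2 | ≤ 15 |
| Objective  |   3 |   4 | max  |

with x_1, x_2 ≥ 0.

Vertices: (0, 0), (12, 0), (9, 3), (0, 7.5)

Evaluate the objective at each vertex of the feasible region:
  z(0, 0) = 0
  z(12, 0) = 36
  z(9, 3) = 39  ←
  z(0, 7.5) = 30
The maximum is at x_1 = 9, x_2 = 3.

(9, 3)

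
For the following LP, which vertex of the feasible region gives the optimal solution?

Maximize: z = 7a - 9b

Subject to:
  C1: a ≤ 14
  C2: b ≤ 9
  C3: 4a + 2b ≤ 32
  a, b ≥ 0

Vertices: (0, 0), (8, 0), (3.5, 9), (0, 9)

Evaluate the objective at each vertex of the feasible region:
  z(0, 0) = 0
  z(8, 0) = 56  ←
  z(3.5, 9) = -56.5
  z(0, 9) = -81
The maximum is at a = 8, b = 0.

(8, 0)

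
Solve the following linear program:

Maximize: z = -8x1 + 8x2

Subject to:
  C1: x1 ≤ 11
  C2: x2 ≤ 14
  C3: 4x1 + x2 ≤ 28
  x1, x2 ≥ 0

Evaluate the objective at each vertex of the feasible region:
  z(0, 0) = 0
  z(7, 0) = -56
  z(3.5, 14) = 84
  z(0, 14) = 112  ←
The maximum is at x1 = 0, x2 = 14.

x1 = 0, x2 = 14, z = 112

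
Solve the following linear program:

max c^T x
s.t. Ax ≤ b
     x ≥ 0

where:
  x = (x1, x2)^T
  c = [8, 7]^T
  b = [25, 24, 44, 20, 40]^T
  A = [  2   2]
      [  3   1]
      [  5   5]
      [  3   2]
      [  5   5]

Evaluate the objective at each vertex of the feasible region:
  z(0, 0) = 0
  z(6.667, 0) = 53.33
  z(4, 4) = 60  ←
  z(0, 8) = 56
The maximum is at x1 = 4, x2 = 4.

x1 = 4, x2 = 4, z = 60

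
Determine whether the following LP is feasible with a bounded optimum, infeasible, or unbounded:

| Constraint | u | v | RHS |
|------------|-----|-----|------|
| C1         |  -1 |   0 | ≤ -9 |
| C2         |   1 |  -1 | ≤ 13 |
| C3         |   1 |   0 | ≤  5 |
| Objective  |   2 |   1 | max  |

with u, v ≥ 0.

Infeasible (no feasible solution exists)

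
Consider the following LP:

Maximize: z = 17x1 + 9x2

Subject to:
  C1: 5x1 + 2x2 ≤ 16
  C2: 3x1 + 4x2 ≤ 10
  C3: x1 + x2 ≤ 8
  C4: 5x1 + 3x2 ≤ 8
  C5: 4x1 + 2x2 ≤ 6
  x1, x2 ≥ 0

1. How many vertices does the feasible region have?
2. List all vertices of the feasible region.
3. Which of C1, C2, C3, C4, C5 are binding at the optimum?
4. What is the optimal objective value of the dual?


1. 5
2. (0, 0), (1.5, 0), (1, 1), (0.1818, 2.364), (0, 2.5)
3. C4, C5
4. 26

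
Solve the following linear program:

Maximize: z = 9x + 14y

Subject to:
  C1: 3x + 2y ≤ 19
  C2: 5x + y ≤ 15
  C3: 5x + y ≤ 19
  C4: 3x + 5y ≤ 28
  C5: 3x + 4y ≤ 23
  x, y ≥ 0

Evaluate the objective at each vertex of the feasible region:
  z(0, 0) = 0
  z(3, 0) = 27
  z(2.176, 4.118) = 77.24
  z(1, 5) = 79  ←
  z(0, 5.6) = 78.4
The maximum is at x = 1, y = 5.

x = 1, y = 5, z = 79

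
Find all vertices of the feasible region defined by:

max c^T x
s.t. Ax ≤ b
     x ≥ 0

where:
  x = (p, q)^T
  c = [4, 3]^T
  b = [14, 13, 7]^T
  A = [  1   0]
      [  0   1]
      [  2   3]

(0, 0), (3.5, 0), (0, 2.333)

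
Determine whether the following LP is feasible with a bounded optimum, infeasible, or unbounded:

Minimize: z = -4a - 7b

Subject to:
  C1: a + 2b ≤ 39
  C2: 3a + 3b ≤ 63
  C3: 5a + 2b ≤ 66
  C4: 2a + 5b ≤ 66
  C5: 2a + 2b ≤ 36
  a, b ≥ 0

Feasible with a bounded optimal solution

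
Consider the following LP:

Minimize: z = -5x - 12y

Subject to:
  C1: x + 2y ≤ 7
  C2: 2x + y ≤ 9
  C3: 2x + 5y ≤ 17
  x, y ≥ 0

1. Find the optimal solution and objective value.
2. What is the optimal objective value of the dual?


1. x = 1, y = 3, z = -41
2. -41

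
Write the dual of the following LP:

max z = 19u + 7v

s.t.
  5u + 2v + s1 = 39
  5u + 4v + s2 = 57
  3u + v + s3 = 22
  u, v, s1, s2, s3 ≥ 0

Primal max cᵀx s.t. Ax ≤ b, x ≥ 0  →  Dual min bᵀy s.t. Aᵀy ≥ c, y ≥ 0.

Minimize: z = 39y1 + 57y2 + 22y3

Subject to:
  5y1 + 5y2 + 3y3 ≥ 19
  2y1 + 4y2 + y3 ≥ 7
  y1, y2, y3 ≥ 0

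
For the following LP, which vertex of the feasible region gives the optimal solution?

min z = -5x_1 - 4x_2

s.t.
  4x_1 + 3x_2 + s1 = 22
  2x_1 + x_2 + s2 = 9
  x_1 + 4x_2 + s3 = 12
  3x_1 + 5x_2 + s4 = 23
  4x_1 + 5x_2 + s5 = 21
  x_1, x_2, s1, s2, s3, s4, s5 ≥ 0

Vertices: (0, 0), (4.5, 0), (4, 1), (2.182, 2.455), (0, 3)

Evaluate the objective at each vertex of the feasible region:
  z(0, 0) = 0
  z(4.5, 0) = -22.5
  z(4, 1) = -24  ←
  z(2.182, 2.455) = -20.73
  z(0, 3) = -12
The minimum is at x_1 = 4, x_2 = 1.

(4, 1)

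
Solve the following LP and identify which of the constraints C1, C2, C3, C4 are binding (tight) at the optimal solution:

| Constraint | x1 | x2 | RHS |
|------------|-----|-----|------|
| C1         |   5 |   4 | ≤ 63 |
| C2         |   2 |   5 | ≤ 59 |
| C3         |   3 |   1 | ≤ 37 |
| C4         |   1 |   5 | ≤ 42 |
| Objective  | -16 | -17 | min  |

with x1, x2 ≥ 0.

At x1 = 7, x2 = 7, compute slack b - a·x for each constraint:
  C1: 63 − 63 = 0  (binding)
  C2: 59 − 49 = 10  (slack)
  C3: 37 − 28 = 9  (slack)
  C4: 42 − 42 = 0  (binding)

Optimal: x1 = 7, x2 = 7
Binding: C1, C4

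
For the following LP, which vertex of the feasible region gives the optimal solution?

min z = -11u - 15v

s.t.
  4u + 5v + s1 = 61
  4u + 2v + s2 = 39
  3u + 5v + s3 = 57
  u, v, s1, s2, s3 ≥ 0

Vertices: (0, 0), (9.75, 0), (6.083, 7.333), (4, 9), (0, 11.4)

Evaluate the objective at each vertex of the feasible region:
  z(0, 0) = 0
  z(9.75, 0) = -107.2
  z(6.083, 7.333) = -176.9
  z(4, 9) = -179  ←
  z(0, 11.4) = -171
The minimum is at u = 4, v = 9.

(4, 9)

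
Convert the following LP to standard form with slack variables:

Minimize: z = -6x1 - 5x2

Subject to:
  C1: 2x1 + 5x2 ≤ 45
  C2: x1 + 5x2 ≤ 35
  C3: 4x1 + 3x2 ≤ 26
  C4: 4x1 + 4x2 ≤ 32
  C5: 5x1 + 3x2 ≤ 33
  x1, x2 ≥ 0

min z = -6x1 - 5x2

s.t.
  2x1 + 5x2 + s1 = 45
  x1 + 5x2 + s2 = 35
  4x1 + 3x2 + s3 = 26
  4x1 + 4x2 + s4 = 32
  5x1 + 3x2 + s5 = 33
  x1, x2, s1, s2, s3, s4, s5 ≥ 0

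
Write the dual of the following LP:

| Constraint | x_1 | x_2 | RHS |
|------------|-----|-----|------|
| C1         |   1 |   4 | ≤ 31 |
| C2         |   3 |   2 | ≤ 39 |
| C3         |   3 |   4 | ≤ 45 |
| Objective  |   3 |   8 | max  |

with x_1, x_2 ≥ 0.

Primal max cᵀx s.t. Ax ≤ b, x ≥ 0  →  Dual min bᵀy s.t. Aᵀy ≥ c, y ≥ 0.

Minimize: z = 31y1 + 39y2 + 45y3

Subject to:
  y1 + 3y2 + 3y3 ≥ 3
  4y1 + 2y2 + 4y3 ≥ 8
  y1, y2, y3 ≥ 0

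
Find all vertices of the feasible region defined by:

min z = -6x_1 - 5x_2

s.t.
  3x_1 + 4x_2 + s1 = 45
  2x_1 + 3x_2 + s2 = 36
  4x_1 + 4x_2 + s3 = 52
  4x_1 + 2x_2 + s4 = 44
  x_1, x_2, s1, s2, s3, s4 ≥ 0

(0, 0), (11, 0), (9, 4), (7, 6), (0, 11.25)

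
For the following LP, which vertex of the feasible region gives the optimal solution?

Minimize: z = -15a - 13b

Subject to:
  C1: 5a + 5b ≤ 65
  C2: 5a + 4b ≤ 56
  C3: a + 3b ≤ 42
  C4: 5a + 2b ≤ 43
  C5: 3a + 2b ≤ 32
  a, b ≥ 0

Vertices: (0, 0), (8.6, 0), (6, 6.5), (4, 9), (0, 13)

Evaluate the objective at each vertex of the feasible region:
  z(0, 0) = 0
  z(8.6, 0) = -129
  z(6, 6.5) = -174.5
  z(4, 9) = -177  ←
  z(0, 13) = -169
The minimum is at a = 4, b = 9.

(4, 9)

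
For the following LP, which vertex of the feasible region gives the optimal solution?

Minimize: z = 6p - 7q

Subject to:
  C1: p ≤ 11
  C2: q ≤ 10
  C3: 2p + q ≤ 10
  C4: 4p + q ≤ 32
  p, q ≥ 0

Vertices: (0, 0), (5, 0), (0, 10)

Evaluate the objective at each vertex of the feasible region:
  z(0, 0) = 0
  z(5, 0) = 30
  z(0, 10) = -70  ←
The minimum is at p = 0, q = 10.

(0, 10)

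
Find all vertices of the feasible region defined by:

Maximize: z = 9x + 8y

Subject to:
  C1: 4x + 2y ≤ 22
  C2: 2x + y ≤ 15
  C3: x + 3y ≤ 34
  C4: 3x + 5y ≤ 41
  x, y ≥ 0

(0, 0), (5.5, 0), (2, 7), (0, 8.2)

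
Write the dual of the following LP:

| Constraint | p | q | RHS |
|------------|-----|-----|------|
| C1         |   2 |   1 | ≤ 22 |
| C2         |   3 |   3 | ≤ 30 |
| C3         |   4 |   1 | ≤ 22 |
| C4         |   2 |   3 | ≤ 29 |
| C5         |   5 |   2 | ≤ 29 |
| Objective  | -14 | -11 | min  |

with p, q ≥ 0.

Primal min cᵀx s.t. Ax ≤ b, x ≥ 0  →  Dual max −bᵀy s.t. Aᵀy ≥ −c, y ≥ 0.

Maximize: z = -22y1 - 30y2 - 22y3 - 29y4 - 29y5

Subject to:
  2y1 + 3y2 + 4y3 + 2y4 + 5y5 ≥ 14
  y1 + 3y2 + y3 + 3y4 + 2y5 ≥ 11
  y1, y2, y3, y4, y5 ≥ 0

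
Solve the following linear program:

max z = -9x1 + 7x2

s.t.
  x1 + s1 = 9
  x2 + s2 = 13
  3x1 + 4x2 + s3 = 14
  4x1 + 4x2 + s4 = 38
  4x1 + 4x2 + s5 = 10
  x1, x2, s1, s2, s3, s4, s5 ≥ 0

Evaluate the objective at each vertex of the feasible region:
  z(0, 0) = 0
  z(2.5, 0) = -22.5
  z(0, 2.5) = 17.5  ←
The maximum is at x1 = 0, x2 = 2.5.

x1 = 0, x2 = 2.5, z = 17.5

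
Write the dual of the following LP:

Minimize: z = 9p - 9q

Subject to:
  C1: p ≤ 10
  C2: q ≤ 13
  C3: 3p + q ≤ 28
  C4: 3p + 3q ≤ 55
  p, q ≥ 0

Primal min cᵀx s.t. Ax ≤ b, x ≥ 0  →  Dual max −bᵀy s.t. Aᵀy ≥ −c, y ≥ 0.

Maximize: z = -10y1 - 13y2 - 28y3 - 55y4

Subject to:
  y1 + 3y3 + 3y4 ≥ -9
  y2 + y3 + 3y4 ≥ 9
  y1, y2, y3, y4 ≥ 0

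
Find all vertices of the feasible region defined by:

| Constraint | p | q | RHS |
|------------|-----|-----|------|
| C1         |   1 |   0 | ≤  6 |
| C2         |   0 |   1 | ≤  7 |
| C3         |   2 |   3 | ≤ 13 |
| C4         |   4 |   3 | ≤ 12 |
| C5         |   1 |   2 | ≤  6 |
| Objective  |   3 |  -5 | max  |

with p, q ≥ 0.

(0, 0), (3, 0), (1.2, 2.4), (0, 3)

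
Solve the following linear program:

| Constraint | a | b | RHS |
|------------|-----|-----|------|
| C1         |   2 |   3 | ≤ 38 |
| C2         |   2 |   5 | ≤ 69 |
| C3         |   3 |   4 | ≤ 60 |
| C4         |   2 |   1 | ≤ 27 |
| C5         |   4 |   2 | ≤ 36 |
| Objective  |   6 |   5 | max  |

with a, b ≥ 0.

Evaluate the objective at each vertex of the feasible region:
  z(0, 0) = 0
  z(9, 0) = 54
  z(4, 10) = 74  ←
  z(0, 12.67) = 63.33
The maximum is at a = 4, b = 10.

a = 4, b = 10, z = 74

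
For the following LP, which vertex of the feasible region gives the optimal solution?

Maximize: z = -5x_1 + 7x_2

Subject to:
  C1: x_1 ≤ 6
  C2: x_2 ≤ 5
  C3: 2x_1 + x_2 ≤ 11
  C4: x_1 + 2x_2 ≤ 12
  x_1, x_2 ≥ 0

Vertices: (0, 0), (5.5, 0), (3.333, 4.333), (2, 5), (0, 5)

Evaluate the objective at each vertex of the feasible region:
  z(0, 0) = 0
  z(5.5, 0) = -27.5
  z(3.333, 4.333) = 13.67
  z(2, 5) = 25
  z(0, 5) = 35  ←
The maximum is at x_1 = 0, x_2 = 5.

(0, 5)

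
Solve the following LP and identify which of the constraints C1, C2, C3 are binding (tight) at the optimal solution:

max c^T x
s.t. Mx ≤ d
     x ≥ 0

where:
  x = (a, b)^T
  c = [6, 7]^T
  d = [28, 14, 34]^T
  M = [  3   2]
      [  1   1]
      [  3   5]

At a = 8, b = 2, compute slack b - a·x for each constraint:
  C1: 28 − 28 = 0  (binding)
  C2: 14 − 10 = 4  (slack)
  C3: 34 − 34 = 0  (binding)

Optimal: a = 8, b = 2
Binding: C1, C3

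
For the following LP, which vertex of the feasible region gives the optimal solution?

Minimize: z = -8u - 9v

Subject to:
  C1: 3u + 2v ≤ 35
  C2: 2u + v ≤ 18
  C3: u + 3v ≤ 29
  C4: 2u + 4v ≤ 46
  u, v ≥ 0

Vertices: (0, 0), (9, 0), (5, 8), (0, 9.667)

Evaluate the objective at each vertex of the feasible region:
  z(0, 0) = 0
  z(9, 0) = -72
  z(5, 8) = -112  ←
  z(0, 9.667) = -87
The minimum is at u = 5, v = 8.

(5, 8)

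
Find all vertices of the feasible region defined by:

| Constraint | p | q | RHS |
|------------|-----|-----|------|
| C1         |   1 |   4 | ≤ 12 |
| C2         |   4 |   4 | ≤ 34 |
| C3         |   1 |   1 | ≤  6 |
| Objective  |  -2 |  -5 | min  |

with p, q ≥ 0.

(0, 0), (6, 0), (4, 2), (0, 3)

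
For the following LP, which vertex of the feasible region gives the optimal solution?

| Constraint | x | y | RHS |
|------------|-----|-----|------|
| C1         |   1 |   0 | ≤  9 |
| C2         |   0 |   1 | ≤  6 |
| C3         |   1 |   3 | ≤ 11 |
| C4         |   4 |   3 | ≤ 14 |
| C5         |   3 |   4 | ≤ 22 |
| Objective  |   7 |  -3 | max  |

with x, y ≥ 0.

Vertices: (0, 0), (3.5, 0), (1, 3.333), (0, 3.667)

Evaluate the objective at each vertex of the feasible region:
  z(0, 0) = 0
  z(3.5, 0) = 24.5  ←
  z(1, 3.333) = -3
  z(0, 3.667) = -11
The maximum is at x = 3.5, y = 0.

(3.5, 0)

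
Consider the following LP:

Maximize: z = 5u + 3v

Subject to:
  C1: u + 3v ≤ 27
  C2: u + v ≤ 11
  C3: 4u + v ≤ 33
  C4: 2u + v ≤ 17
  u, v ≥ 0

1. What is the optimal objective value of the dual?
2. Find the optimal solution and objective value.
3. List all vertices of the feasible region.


1. 45
2. u = 6, v = 5, z = 45
3. (0, 0), (8.25, 0), (8, 1), (6, 5), (3, 8), (0, 9)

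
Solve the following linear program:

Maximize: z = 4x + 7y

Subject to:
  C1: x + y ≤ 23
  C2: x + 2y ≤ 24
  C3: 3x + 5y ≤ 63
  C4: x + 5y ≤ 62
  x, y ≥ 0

Evaluate the objective at each vertex of the feasible region:
  z(0, 0) = 0
  z(21, 0) = 84
  z(6, 9) = 87  ←
  z(0, 12) = 84
The maximum is at x = 6, y = 9.

x = 6, y = 9, z = 87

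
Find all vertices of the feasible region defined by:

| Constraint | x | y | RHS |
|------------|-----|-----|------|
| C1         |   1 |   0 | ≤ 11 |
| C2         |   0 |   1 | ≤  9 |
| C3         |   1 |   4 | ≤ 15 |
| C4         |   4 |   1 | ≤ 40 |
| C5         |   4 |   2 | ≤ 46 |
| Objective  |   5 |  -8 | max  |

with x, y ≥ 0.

(0, 0), (10, 0), (9.667, 1.333), (0, 3.75)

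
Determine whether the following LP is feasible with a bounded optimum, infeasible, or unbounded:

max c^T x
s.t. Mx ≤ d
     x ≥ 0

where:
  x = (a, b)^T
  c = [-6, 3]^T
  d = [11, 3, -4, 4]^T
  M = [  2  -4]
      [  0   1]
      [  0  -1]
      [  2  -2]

Infeasible (no feasible solution exists)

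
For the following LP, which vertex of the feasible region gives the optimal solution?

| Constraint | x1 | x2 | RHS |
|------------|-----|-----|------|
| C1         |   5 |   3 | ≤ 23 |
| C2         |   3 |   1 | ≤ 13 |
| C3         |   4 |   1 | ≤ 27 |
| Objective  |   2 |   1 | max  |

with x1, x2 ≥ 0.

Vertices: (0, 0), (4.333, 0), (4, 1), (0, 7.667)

Evaluate the objective at each vertex of the feasible region:
  z(0, 0) = 0
  z(4.333, 0) = 8.667
  z(4, 1) = 9  ←
  z(0, 7.667) = 7.667
The maximum is at x1 = 4, x2 = 1.

(4, 1)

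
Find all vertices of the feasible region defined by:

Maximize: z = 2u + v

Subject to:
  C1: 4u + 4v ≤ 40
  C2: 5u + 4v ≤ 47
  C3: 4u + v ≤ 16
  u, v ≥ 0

(0, 0), (4, 0), (2, 8), (0, 10)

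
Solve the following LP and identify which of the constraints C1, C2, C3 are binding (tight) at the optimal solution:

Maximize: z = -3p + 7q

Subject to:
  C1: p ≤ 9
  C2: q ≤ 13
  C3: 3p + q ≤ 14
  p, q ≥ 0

At p = 0, q = 13, compute slack b - a·x for each constraint:
  C1: 9 − 0 = 9  (slack)
  C2: 13 − 13 = 0  (binding)
  C3: 14 − 13 = 1  (slack)

Optimal: p = 0, q = 13
Binding: C2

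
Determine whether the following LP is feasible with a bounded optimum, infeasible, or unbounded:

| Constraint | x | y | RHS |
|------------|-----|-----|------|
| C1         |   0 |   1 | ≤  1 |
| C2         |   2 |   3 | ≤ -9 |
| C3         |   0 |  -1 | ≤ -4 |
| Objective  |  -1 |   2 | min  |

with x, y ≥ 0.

Infeasible (no feasible solution exists)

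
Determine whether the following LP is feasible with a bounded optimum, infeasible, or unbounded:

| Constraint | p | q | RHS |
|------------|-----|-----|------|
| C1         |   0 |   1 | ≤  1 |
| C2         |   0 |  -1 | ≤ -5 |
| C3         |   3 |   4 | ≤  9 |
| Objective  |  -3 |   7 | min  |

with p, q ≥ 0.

Infeasible (no feasible solution exists)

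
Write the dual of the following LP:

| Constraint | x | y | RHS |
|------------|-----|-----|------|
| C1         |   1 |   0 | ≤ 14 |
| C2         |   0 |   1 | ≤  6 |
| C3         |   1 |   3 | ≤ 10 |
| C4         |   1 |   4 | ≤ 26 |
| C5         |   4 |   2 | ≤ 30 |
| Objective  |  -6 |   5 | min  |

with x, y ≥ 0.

Primal min cᵀx s.t. Ax ≤ b, x ≥ 0  →  Dual max −bᵀy s.t. Aᵀy ≥ −c, y ≥ 0.

Maximize: z = -14y1 - 6y2 - 10y3 - 26y4 - 30y5

Subject to:
  y1 + y3 + y4 + 4y5 ≥ 6
  y2 + 3y3 + 4y4 + 2y5 ≥ -5
  y1, y2, y3, y4, y5 ≥ 0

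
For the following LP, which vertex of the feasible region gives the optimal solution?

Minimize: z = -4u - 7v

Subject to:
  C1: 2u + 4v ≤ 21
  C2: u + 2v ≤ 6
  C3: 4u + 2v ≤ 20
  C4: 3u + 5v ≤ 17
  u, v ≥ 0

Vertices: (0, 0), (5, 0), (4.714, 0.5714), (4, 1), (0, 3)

Evaluate the objective at each vertex of the feasible region:
  z(0, 0) = 0
  z(5, 0) = -20
  z(4.714, 0.5714) = -22.86
  z(4, 1) = -23  ←
  z(0, 3) = -21
The minimum is at u = 4, v = 1.

(4, 1)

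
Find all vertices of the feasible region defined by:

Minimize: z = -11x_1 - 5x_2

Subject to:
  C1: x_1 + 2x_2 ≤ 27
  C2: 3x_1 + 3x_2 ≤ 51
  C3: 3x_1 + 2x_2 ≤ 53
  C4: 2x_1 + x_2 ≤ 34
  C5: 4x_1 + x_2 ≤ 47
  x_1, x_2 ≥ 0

(0, 0), (11.75, 0), (10, 7), (7, 10), (0, 13.5)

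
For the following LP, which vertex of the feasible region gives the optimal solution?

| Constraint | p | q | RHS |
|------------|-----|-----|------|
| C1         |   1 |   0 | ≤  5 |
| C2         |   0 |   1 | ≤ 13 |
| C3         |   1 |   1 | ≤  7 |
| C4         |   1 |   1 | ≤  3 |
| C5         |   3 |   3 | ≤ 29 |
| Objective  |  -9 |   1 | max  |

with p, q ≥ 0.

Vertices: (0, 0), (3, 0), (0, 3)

Evaluate the objective at each vertex of the feasible region:
  z(0, 0) = 0
  z(3, 0) = -27
  z(0, 3) = 3  ←
The maximum is at p = 0, q = 3.

(0, 3)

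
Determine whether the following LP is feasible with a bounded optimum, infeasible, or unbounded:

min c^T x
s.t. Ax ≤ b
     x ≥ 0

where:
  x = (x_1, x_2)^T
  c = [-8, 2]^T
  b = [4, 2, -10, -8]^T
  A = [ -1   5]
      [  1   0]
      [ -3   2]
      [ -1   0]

Infeasible (no feasible solution exists)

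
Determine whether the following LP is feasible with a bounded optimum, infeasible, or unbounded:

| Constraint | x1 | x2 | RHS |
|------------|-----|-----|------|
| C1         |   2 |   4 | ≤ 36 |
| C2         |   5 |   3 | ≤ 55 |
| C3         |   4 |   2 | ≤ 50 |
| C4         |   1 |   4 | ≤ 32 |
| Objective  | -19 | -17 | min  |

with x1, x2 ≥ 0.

Feasible with a bounded optimal solution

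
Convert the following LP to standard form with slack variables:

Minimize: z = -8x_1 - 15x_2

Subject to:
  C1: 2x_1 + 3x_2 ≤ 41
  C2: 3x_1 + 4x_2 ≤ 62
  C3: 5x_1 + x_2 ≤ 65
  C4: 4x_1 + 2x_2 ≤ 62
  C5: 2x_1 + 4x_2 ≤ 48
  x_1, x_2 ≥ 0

min z = -8x_1 - 15x_2

s.t.
  2x_1 + 3x_2 + s1 = 41
  3x_1 + 4x_2 + s2 = 62
  5x_1 + x_2 + s3 = 65
  4x_1 + 2x_2 + s4 = 62
  2x_1 + 4x_2 + s5 = 48
  x_1, x_2, s1, s2, s3, s4, s5 ≥ 0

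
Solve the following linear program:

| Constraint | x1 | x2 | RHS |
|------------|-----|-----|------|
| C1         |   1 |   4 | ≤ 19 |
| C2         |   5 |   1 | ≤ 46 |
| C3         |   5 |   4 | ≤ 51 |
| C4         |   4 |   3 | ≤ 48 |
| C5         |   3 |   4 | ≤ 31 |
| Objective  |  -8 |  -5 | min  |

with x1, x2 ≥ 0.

Evaluate the objective at each vertex of the feasible region:
  z(0, 0) = 0
  z(9.2, 0) = -73.6
  z(9, 1) = -77  ←
  z(6, 3.25) = -64.25
  z(0, 4.75) = -23.75
The minimum is at x1 = 9, x2 = 1.

x1 = 9, x2 = 1, z = -77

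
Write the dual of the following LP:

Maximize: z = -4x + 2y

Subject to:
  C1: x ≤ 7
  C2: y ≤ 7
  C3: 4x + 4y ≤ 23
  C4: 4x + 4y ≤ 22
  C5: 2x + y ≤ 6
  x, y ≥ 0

Primal max cᵀx s.t. Ax ≤ b, x ≥ 0  →  Dual min bᵀy s.t. Aᵀy ≥ c, y ≥ 0.

Minimize: z = 7y1 + 7y2 + 23y3 + 22y4 + 6y5

Subject to:
  y1 + 4y3 + 4y4 + 2y5 ≥ -4
  y2 + 4y3 + 4y4 + y5 ≥ 2
  y1, y2, y3, y4, y5 ≥ 0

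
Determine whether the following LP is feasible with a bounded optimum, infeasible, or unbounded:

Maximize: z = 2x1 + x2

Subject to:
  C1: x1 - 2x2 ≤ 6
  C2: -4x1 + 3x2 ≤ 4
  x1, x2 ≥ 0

Unbounded (objective can increase without bound)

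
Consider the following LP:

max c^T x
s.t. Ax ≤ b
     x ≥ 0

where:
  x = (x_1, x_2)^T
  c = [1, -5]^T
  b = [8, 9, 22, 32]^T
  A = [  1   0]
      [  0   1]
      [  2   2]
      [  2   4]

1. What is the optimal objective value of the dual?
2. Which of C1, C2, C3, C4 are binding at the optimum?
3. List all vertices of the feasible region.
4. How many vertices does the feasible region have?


1. 8
2. C1
3. (0, 0), (8, 0), (8, 3), (6, 5), (0, 8)
4. 5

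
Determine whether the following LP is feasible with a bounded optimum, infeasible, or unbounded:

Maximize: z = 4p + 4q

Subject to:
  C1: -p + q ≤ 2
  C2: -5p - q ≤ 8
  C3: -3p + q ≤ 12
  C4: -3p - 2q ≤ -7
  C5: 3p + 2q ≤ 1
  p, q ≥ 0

Infeasible (no feasible solution exists)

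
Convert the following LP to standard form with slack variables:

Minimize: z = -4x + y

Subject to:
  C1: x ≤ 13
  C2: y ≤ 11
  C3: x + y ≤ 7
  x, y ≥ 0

min z = -4x + y

s.t.
  x + s1 = 13
  y + s2 = 11
  x + y + s3 = 7
  x, y, s1, s2, s3 ≥ 0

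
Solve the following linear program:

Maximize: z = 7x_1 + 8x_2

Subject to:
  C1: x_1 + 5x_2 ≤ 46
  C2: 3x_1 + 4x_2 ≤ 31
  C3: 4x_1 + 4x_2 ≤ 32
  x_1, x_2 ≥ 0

Evaluate the objective at each vertex of the feasible region:
  z(0, 0) = 0
  z(8, 0) = 56
  z(1, 7) = 63  ←
  z(0, 7.75) = 62
The maximum is at x_1 = 1, x_2 = 7.

x_1 = 1, x_2 = 7, z = 63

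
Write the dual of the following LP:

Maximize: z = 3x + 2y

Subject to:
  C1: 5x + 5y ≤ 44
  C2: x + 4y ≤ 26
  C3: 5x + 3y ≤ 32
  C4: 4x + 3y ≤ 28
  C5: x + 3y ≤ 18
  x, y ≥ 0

Primal max cᵀx s.t. Ax ≤ b, x ≥ 0  →  Dual min bᵀy s.t. Aᵀy ≥ c, y ≥ 0.

Minimize: z = 44y1 + 26y2 + 32y3 + 28y4 + 18y5

Subject to:
  5y1 + y2 + 5y3 + 4y4 + y5 ≥ 3
  5y1 + 4y2 + 3y3 + 3y4 + 3y5 ≥ 2
  y1, y2, y3, y4, y5 ≥ 0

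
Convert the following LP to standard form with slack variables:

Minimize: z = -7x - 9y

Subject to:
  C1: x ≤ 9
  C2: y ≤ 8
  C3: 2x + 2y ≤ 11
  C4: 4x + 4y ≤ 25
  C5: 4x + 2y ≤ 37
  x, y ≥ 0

min z = -7x - 9y

s.t.
  x + s1 = 9
  y + s2 = 8
  2x + 2y + s3 = 11
  4x + 4y + s4 = 25
  4x + 2y + s5 = 37
  x, y, s1, s2, s3, s4, s5 ≥ 0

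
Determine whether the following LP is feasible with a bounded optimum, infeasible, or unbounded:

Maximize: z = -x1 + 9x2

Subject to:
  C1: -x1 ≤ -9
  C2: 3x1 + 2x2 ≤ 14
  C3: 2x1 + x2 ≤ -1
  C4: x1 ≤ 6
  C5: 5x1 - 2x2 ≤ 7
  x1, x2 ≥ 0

Infeasible (no feasible solution exists)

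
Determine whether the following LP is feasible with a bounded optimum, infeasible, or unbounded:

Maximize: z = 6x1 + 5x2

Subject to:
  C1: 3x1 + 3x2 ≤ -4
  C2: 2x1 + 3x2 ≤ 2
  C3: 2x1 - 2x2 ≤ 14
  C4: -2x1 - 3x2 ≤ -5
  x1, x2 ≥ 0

Infeasible (no feasible solution exists)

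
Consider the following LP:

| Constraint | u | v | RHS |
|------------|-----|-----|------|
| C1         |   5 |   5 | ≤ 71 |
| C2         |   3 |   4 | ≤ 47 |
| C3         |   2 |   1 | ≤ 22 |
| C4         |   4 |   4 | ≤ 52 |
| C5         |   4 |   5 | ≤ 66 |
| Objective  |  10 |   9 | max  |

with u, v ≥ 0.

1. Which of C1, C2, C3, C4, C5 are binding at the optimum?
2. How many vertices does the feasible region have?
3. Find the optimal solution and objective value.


1. C3, C4
2. 5
3. u = 9, v = 4, z = 126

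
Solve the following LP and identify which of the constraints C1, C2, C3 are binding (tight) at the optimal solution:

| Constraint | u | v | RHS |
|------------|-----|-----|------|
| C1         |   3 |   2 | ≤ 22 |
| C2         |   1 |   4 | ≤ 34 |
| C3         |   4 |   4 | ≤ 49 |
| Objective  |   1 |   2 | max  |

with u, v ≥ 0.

At u = 2, v = 8, compute slack b - a·x for each constraint:
  C1: 22 − 22 = 0  (binding)
  C2: 34 − 34 = 0  (binding)
  C3: 49 − 40 = 9  (slack)

Optimal: u = 2, v = 8
Binding: C1, C2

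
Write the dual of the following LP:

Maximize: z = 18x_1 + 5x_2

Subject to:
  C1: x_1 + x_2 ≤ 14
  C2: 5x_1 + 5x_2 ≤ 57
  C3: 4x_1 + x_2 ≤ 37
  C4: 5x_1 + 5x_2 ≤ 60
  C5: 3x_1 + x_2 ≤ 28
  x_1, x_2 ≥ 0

Primal max cᵀx s.t. Ax ≤ b, x ≥ 0  →  Dual min bᵀy s.t. Aᵀy ≥ c, y ≥ 0.

Minimize: z = 14y1 + 57y2 + 37y3 + 60y4 + 28y5

Subject to:
  y1 + 5y2 + 4y3 + 5y4 + 3y5 ≥ 18
  y1 + 5y2 + y3 + 5y4 + y5 ≥ 5
  y1, y2, y3, y4, y5 ≥ 0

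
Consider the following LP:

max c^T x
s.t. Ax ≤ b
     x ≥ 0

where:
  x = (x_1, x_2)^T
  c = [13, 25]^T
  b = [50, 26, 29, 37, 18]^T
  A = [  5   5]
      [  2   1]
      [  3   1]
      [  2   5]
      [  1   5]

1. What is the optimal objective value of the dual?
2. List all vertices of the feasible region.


1. 154
2. (0, 0), (9.667, 0), (9.5, 0.5), (8, 2), (0, 3.6)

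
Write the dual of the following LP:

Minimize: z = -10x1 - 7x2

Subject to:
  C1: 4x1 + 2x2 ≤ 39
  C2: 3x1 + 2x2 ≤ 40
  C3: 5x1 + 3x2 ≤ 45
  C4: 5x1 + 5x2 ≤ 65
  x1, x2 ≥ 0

Primal min cᵀx s.t. Ax ≤ b, x ≥ 0  →  Dual max −bᵀy s.t. Aᵀy ≥ −c, y ≥ 0.

Maximize: z = -39y1 - 40y2 - 45y3 - 65y4

Subject to:
  4y1 + 3y2 + 5y3 + 5y4 ≥ 10
  2y1 + 2y2 + 3y3 + 5y4 ≥ 7
  y1, y2, y3, y4 ≥ 0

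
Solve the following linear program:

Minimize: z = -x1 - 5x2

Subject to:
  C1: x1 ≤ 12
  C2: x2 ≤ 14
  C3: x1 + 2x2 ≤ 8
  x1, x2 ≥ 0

Evaluate the objective at each vertex of the feasible region:
  z(0, 0) = 0
  z(8, 0) = -8
  z(0, 4) = -20  ←
The minimum is at x1 = 0, x2 = 4.

x1 = 0, x2 = 4, z = -20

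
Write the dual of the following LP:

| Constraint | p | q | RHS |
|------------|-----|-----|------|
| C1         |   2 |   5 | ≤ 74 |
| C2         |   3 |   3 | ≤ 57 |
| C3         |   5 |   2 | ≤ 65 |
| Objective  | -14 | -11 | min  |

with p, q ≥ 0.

Primal min cᵀx s.t. Ax ≤ b, x ≥ 0  →  Dual max −bᵀy s.t. Aᵀy ≥ −c, y ≥ 0.

Maximize: z = -74y1 - 57y2 - 65y3

Subject to:
  2y1 + 3y2 + 5y3 ≥ 14
  5y1 + 3y2 + 2y3 ≥ 11
  y1, y2, y3 ≥ 0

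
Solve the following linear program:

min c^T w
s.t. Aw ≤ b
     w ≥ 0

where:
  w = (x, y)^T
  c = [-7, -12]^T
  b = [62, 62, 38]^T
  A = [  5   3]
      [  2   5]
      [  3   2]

Evaluate the objective at each vertex of the feasible region:
  z(0, 0) = 0
  z(12.4, 0) = -86.8
  z(10, 4) = -118
  z(6, 10) = -162  ←
  z(0, 12.4) = -148.8
The minimum is at x = 6, y = 10.

x = 6, y = 10, z = -162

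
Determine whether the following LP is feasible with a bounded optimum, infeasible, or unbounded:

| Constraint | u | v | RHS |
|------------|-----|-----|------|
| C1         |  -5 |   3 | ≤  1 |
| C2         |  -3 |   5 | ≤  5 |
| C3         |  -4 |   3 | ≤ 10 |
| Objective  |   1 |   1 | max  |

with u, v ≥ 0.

Unbounded (objective can increase without bound)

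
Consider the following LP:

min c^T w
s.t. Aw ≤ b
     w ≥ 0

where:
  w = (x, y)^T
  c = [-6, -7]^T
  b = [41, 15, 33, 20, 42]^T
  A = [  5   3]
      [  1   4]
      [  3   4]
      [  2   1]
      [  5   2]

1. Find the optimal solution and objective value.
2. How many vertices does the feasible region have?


1. x = 7, y = 2, z = -56
2. 4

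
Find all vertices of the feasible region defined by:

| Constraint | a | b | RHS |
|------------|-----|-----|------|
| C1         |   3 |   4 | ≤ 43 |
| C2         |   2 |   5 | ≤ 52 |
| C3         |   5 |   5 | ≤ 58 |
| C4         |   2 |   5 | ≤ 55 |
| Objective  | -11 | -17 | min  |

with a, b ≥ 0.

(0, 0), (11.6, 0), (3.4, 8.2), (1, 10), (0, 10.4)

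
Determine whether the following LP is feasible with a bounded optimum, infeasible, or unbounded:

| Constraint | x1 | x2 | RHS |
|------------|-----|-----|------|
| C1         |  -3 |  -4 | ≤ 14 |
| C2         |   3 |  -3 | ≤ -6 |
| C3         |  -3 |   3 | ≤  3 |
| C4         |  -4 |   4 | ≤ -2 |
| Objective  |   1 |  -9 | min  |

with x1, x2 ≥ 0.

Infeasible (no feasible solution exists)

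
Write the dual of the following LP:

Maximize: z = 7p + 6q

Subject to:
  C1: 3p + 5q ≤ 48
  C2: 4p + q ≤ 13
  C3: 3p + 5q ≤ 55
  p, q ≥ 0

Primal max cᵀx s.t. Ax ≤ b, x ≥ 0  →  Dual min bᵀy s.t. Aᵀy ≥ c, y ≥ 0.

Minimize: z = 48y1 + 13y2 + 55y3

Subject to:
  3y1 + 4y2 + 3y3 ≥ 7
  5y1 + y2 + 5y3 ≥ 6
  y1, y2, y3 ≥ 0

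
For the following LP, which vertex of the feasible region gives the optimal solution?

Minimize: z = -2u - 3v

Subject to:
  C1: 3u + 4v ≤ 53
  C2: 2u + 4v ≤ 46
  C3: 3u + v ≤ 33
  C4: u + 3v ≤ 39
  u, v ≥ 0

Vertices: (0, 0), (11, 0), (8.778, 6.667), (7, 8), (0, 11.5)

Evaluate the objective at each vertex of the feasible region:
  z(0, 0) = 0
  z(11, 0) = -22
  z(8.778, 6.667) = -37.56
  z(7, 8) = -38  ←
  z(0, 11.5) = -34.5
The minimum is at u = 7, v = 8.

(7, 8)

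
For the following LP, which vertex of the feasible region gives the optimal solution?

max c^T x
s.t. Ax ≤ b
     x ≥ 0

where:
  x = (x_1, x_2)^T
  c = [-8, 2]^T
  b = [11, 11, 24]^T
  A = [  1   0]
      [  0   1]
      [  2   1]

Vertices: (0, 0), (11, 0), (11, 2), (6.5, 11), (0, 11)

Evaluate the objective at each vertex of the feasible region:
  z(0, 0) = 0
  z(11, 0) = -88
  z(11, 2) = -84
  z(6.5, 11) = -30
  z(0, 11) = 22  ←
The maximum is at x_1 = 0, x_2 = 11.

(0, 11)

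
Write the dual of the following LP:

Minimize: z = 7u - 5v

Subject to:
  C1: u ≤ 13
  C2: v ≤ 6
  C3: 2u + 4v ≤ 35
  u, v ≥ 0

Primal min cᵀx s.t. Ax ≤ b, x ≥ 0  →  Dual max −bᵀy s.t. Aᵀy ≥ −c, y ≥ 0.

Maximize: z = -13y1 - 6y2 - 35y3

Subject to:
  y1 + 2y3 ≥ -7
  y2 + 4y3 ≥ 5
  y1, y2, y3 ≥ 0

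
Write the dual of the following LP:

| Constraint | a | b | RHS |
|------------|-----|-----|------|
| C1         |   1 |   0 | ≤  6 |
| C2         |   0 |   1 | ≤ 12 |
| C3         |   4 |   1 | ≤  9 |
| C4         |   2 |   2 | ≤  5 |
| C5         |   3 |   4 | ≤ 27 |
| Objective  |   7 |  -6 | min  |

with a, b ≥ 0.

Primal min cᵀx s.t. Ax ≤ b, x ≥ 0  →  Dual max −bᵀy s.t. Aᵀy ≥ −c, y ≥ 0.

Maximize: z = -6y1 - 12y2 - 9y3 - 5y4 - 27y5

Subject to:
  y1 + 4y3 + 2y4 + 3y5 ≥ -7
  y2 + y3 + 2y4 + 4y5 ≥ 6
  y1, y2, y3, y4, y5 ≥ 0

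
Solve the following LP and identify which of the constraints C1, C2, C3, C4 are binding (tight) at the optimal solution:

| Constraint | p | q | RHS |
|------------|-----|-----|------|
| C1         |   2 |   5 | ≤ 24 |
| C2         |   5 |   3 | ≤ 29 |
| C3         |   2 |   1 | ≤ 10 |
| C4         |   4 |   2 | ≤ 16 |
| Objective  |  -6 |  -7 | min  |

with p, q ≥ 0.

At p = 2, q = 4, compute slack b - a·x for each constraint:
  C1: 24 − 24 = 0  (binding)
  C2: 29 − 22 = 7  (slack)
  C3: 10 − 8 = 2  (slack)
  C4: 16 − 16 = 0  (binding)

Optimal: p = 2, q = 4
Binding: C1, C4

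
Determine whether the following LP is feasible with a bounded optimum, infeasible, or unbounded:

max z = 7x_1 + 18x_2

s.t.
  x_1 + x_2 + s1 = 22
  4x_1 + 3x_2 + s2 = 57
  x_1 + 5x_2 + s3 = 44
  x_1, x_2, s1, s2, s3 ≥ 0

Feasible with a bounded optimal solution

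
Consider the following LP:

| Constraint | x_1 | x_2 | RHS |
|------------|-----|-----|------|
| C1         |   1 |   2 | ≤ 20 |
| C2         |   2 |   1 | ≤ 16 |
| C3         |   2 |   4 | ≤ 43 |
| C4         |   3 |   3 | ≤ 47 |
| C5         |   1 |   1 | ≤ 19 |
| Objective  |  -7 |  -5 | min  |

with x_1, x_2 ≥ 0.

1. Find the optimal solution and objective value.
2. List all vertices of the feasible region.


1. x_1 = 4, x_2 = 8, z = -68
2. (0, 0), (8, 0), (4, 8), (0, 10)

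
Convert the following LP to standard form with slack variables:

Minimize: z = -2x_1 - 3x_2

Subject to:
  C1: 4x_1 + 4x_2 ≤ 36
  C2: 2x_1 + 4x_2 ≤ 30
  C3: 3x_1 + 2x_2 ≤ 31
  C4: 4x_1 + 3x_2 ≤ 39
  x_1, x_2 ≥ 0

min z = -2x_1 - 3x_2

s.t.
  4x_1 + 4x_2 + s1 = 36
  2x_1 + 4x_2 + s2 = 30
  3x_1 + 2x_2 + s3 = 31
  4x_1 + 3x_2 + s4 = 39
  x_1, x_2, s1, s2, s3, s4 ≥ 0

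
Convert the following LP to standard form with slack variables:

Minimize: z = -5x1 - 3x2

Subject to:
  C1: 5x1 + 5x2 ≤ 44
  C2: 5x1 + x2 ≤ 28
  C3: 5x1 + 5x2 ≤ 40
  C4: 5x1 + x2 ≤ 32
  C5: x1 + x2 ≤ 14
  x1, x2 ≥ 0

min z = -5x1 - 3x2

s.t.
  5x1 + 5x2 + s1 = 44
  5x1 + x2 + s2 = 28
  5x1 + 5x2 + s3 = 40
  5x1 + x2 + s4 = 32
  x1 + x2 + s5 = 14
  x1, x2, s1, s2, s3, s4, s5 ≥ 0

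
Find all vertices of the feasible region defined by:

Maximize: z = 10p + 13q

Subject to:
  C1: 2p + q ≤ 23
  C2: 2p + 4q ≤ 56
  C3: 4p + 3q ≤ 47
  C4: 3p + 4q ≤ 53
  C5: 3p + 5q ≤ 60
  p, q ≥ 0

(0, 0), (11.5, 0), (11, 1), (5, 9), (0, 12)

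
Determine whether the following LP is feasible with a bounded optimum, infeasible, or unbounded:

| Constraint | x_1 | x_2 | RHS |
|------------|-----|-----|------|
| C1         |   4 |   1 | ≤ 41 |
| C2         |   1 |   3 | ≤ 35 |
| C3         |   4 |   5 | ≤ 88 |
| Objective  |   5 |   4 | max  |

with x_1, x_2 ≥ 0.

Feasible with a bounded optimal solution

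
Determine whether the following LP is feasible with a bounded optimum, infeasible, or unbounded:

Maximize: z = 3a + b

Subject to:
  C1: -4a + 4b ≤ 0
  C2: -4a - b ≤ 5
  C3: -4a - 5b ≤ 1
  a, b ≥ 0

Unbounded (objective can increase without bound)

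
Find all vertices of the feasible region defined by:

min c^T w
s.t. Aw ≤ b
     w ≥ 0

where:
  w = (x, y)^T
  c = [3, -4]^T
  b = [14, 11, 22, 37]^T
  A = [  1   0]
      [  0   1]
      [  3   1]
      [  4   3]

(0, 0), (7.333, 0), (5.8, 4.6), (1, 11), (0, 11)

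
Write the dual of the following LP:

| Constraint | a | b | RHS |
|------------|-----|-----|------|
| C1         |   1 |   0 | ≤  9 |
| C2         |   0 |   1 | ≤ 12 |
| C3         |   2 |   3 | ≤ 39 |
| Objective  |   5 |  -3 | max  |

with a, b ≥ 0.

Primal max cᵀx s.t. Ax ≤ b, x ≥ 0  →  Dual min bᵀy s.t. Aᵀy ≥ c, y ≥ 0.

Minimize: z = 9y1 + 12y2 + 39y3

Subject to:
  y1 + 2y3 ≥ 5
  y2 + 3y3 ≥ -3
  y1, y2, y3 ≥ 0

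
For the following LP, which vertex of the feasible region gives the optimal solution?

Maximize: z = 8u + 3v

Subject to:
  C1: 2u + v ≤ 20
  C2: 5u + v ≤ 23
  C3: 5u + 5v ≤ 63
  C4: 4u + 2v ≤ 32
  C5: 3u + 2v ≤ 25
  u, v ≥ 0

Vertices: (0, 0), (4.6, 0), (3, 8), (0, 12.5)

Evaluate the objective at each vertex of the feasible region:
  z(0, 0) = 0
  z(4.6, 0) = 36.8
  z(3, 8) = 48  ←
  z(0, 12.5) = 37.5
The maximum is at u = 3, v = 8.

(3, 8)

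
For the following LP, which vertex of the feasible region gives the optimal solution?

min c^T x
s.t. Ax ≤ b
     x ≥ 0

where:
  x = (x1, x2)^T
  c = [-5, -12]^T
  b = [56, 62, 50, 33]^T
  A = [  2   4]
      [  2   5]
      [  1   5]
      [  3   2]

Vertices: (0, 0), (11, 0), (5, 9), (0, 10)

Evaluate the objective at each vertex of the feasible region:
  z(0, 0) = 0
  z(11, 0) = -55
  z(5, 9) = -133  ←
  z(0, 10) = -120
The minimum is at x1 = 5, x2 = 9.

(5, 9)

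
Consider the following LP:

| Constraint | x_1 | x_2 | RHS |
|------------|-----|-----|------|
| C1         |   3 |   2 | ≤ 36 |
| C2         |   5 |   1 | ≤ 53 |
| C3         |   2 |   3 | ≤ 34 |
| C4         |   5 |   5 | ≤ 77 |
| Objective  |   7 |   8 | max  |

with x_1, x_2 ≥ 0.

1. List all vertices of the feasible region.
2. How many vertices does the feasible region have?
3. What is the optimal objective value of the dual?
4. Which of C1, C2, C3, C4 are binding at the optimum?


1. (0, 0), (10.6, 0), (10, 3), (8, 6), (0, 11.33)
2. 5
3. 104
4. C1, C3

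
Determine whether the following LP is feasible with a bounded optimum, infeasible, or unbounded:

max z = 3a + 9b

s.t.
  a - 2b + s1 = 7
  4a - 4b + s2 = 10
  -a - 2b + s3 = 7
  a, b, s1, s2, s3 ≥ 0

Unbounded (objective can increase without bound)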